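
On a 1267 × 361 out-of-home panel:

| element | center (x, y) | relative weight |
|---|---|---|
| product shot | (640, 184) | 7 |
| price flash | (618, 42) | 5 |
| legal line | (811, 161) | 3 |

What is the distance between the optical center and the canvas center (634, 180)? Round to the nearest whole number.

Total weight = 7 + 5 + 3 = 15.
Σw·x = 7·640 + 5·618 + 3·811 = 10003, so x̄ = 10003/15 ≈ 666.87.
Σw·y = 7·184 + 5·42 + 3·161 = 1981, so ȳ = 1981/15 ≈ 132.07.
From (634, 180): dx = 32.87, dy = -47.93, so the distance is √(dx²+dy²) ≈ 58.12.

≈ 58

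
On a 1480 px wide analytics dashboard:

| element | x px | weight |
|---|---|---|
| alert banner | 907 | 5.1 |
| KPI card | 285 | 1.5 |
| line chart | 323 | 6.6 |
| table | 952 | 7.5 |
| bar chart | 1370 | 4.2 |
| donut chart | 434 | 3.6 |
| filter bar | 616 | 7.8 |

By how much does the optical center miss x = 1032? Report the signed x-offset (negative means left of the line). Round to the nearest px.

Total weight = 5.1 + 1.5 + 6.6 + 7.5 + 4.2 + 3.6 + 7.8 = 36.3.
Σw·x = 5.1·907 + 1.5·285 + 6.6·323 + 7.5·952 + 4.2·1370 + 3.6·434 + 7.8·616 = 26446.2, so x̄ = 26446.2/36.3 ≈ 728.55.
Against x = 1032, that's 728.55 − 1032 = -303.45.

≈ -303 px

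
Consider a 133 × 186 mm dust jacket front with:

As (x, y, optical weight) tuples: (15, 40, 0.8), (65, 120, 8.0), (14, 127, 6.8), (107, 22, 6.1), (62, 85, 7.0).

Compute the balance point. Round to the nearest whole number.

(60, 90)

Σw = 0.8 + 8.0 + 6.8 + 6.1 + 7.0 = 28.7.
x: (0.8·15 + 8.0·65 + 6.8·14 + 6.1·107 + 7.0·62) / 28.7 = 1713.9 / 28.7 ≈ 59.72
y: (0.8·40 + 8.0·120 + 6.8·127 + 6.1·22 + 7.0·85) / 28.7 = 2584.8 / 28.7 ≈ 90.06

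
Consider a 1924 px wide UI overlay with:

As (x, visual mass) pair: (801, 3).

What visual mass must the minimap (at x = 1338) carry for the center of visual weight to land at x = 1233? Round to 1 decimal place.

w ≈ 12.3

Known: weight 3 with moment 3·801 = 2403.
For the centroid to hit 1233: (2403 + w·1338) / (3 + w) = 1233.
So w = (1233·3 − 2403)/(1338 − 1233) = 1296/105 ≈ 12.34.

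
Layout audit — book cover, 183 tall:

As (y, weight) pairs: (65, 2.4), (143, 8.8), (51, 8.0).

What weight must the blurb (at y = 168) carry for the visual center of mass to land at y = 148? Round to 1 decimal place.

Known weights sum to 2.4 + 8.8 + 8.0 = 19.2; their moment is 2.4·65 + 8.8·143 + 8.0·51 = 1822.4.
Balance at y = 148 requires (1822.4 + w·168) / (19.2 + w) = 148.
Rearranging, w·(168 − 148) = 148·19.2 − 1822.4 = 1019.2, so w ≈ 1019.2/20 = 50.96.

w ≈ 51.0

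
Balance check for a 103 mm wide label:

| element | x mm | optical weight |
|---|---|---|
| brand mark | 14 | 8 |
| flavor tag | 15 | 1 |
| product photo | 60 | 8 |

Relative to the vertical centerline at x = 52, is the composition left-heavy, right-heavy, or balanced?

left-heavy

Weights sum to 8 + 1 + 8 = 17.
Σw·x = 8·14 + 1·15 + 8·60 = 607, so x̄ = 607/17 ≈ 35.71.
35.7 vs midline 52 → left-heavy.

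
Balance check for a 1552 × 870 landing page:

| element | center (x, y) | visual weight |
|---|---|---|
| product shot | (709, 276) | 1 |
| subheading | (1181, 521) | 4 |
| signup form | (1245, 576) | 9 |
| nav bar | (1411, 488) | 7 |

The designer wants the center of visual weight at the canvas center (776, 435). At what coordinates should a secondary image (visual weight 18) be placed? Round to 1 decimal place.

(208.3, 333.6)

New total weight: (1 + 4 + 9 + 7) + 18 = 39.
x: need Σw·x = 39·776 = 30264. Existing = 1·709 + 4·1181 + 9·1245 + 7·1411 = 26515. Remainder 3749 / 18 ≈ 208.28.
y: need Σw·y = 39·435 = 16965. Existing = 1·276 + 4·521 + 9·576 + 7·488 = 10960. Remainder 6005 / 18 ≈ 333.61.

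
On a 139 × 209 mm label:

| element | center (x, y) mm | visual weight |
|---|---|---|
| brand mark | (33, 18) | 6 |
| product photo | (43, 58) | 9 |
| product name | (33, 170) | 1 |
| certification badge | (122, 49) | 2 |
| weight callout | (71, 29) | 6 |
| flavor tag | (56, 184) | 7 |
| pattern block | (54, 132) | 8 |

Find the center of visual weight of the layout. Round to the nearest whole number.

(54, 88)

Total weight = 6 + 9 + 1 + 2 + 6 + 7 + 8 = 39.
Σw·x = 2112; x̄ = 2112/39 ≈ 54.15.
Σw·y = 3416; ȳ = 3416/39 ≈ 87.59.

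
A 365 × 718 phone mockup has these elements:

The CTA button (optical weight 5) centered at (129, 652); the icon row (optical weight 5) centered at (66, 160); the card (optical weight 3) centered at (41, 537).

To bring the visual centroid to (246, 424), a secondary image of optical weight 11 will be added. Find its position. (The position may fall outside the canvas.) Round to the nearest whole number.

With the secondary image, Σw becomes 5 + 5 + 3 + 11 = 24.
x: target moment 24×246 = 5904; current 5·129 + 5·66 + 3·41 = 1098; the secondary image supplies 4806, so x = 4806/11 ≈ 436.91.
y: target moment 24×424 = 10176; current 5·652 + 5·160 + 3·537 = 5671; the secondary image supplies 4505, so y = 4505/11 ≈ 409.55.

(437, 410)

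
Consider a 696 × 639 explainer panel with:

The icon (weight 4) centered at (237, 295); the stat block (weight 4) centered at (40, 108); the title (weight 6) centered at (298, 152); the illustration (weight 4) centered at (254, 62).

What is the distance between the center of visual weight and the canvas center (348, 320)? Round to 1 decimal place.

≈ 211.3

Weights sum to 4 + 4 + 6 + 4 = 18.
x: (4·237 + 4·40 + 6·298 + 4·254) / 18 = 3912 / 18 ≈ 217.33
y: (4·295 + 4·108 + 6·152 + 4·62) / 18 = 2772 / 18 ≈ 154.00
Offset from (348, 320): Δx ≈ -130.67, Δy ≈ -166.00; distance = √(Δx² + Δy²) ≈ 211.26.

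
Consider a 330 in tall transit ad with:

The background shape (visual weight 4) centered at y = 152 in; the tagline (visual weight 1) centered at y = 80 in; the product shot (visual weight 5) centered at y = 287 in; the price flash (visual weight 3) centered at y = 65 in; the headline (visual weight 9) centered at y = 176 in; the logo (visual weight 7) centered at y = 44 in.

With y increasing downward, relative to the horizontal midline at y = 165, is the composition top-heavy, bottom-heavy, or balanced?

top-heavy

Σw = 4 + 1 + 5 + 3 + 9 + 7 = 29.
y-moment: 4·152 + 1·80 + 5·287 + 3·65 + 9·176 + 7·44 = 4210; centroid 4210/29 ≈ 145.17.
145.2 vs midline 165 → top-heavy.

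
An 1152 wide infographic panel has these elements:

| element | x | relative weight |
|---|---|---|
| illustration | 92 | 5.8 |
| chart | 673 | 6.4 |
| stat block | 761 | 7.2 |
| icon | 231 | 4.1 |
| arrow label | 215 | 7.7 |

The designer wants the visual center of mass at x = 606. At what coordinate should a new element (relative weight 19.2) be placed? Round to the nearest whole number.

New total weight: (5.8 + 6.4 + 7.2 + 4.1 + 7.7) + 19.2 = 50.4.
x: target moment 50.4×606 = 30542.4; current 5.8·92 + 6.4·673 + 7.2·761 + 4.1·231 + 7.7·215 = 12922.6; the new element supplies 17619.8, so x = 17619.8/19.2 ≈ 917.70.

x ≈ 918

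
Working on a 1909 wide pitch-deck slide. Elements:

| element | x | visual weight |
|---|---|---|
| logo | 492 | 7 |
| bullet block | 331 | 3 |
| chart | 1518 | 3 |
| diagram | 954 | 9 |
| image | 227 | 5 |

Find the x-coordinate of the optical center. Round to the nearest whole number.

x ≈ 693

Σw = 7 + 3 + 3 + 9 + 5 = 27.
Σw·x = 7·492 + 3·331 + 3·1518 + 9·954 + 5·227 = 18712, so x̄ = 18712/27 ≈ 693.04.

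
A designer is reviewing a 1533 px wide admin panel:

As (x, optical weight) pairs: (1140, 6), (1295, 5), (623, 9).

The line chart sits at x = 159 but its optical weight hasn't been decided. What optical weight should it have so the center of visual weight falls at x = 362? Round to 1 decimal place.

w ≈ 57.5

Fixed elements: Σw = 6 + 5 + 9 = 20, Σw·x = 6·1140 + 5·1295 + 9·623 = 18922.
Balance at x = 362 requires (18922 + w·159) / (20 + w) = 362.
Rearranging, w·(159 − 362) = 362·20 − 18922 = -11682, so w ≈ -11682/-203 = 57.55.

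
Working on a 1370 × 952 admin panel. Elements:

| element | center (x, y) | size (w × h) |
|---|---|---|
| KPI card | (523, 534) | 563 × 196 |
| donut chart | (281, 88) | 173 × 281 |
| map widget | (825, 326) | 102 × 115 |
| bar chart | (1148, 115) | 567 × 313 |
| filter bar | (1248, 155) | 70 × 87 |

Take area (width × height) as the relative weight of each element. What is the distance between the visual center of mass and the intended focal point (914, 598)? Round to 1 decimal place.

Taking area as weight: KPI card 563·196 = 110348, donut chart 173·281 = 48613, map widget 102·115 = 11730, bar chart 567·313 = 177471, filter bar 70·87 = 6090. Sum 354252.
x: (110348·523 + 48613·281 + 11730·825 + 177471·1148 + 6090·1248) / 354252 = 292386535 / 354252 ≈ 825.36
y: (110348·534 + 48613·88 + 11730·326 + 177471·115 + 6090·155) / 354252 = 88380871 / 354252 ≈ 249.49
Offset from (914, 598): Δx ≈ -88.64, Δy ≈ -348.51; distance = √(Δx² + Δy²) ≈ 359.61.

≈ 359.6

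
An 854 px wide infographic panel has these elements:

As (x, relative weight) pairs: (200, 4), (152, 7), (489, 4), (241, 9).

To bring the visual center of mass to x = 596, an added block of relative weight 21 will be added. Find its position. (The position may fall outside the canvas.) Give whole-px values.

x ≈ 992

With the added block, Σw becomes 4 + 7 + 4 + 9 + 21 = 45.
x: need Σw·x = 45·596 = 26820. Existing = 4·200 + 7·152 + 4·489 + 9·241 = 5989. Remainder 20831 / 21 ≈ 991.95.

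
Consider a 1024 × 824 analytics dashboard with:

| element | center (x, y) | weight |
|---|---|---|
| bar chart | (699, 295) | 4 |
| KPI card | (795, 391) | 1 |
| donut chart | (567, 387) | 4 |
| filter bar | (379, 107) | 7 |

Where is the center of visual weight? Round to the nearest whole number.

Total weight = 4 + 1 + 4 + 7 = 16.
Σw·x = 4·699 + 1·795 + 4·567 + 7·379 = 8512, so x̄ = 8512/16 ≈ 532.00.
Σw·y = 4·295 + 1·391 + 4·387 + 7·107 = 3868, so ȳ = 3868/16 ≈ 241.75.

(532, 242)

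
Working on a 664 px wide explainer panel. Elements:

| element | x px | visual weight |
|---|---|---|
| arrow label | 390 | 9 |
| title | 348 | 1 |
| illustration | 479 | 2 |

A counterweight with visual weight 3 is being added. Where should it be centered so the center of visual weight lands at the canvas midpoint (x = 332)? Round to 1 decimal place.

x ≈ 54.7

After adding the counterweight, total weight = 9 + 1 + 2 + 3 = 15.
Along x: (4816 + 3·x) / 15 = 332 (existing moment 9·390 + 1·348 + 2·479 = 4816) ⇒ x = (4980 − 4816) / 3 ≈ 54.67.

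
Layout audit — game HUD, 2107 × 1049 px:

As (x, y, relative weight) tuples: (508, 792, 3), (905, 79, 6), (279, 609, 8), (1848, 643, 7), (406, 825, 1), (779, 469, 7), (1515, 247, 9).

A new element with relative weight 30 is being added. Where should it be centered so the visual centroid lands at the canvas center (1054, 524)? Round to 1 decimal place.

(1107.3, 621.7)

After adding the new element, total weight = 3 + 6 + 8 + 7 + 1 + 7 + 9 + 30 = 71.
x: need Σw·x = 71·1054 = 74834. Existing = 3·508 + 6·905 + 8·279 + 7·1848 + 1·406 + 7·779 + 9·1515 = 41616. Remainder 33218 / 30 ≈ 1107.27.
y: need Σw·y = 71·524 = 37204. Existing = 3·792 + 6·79 + 8·609 + 7·643 + 1·825 + 7·469 + 9·247 = 18554. Remainder 18650 / 30 ≈ 621.67.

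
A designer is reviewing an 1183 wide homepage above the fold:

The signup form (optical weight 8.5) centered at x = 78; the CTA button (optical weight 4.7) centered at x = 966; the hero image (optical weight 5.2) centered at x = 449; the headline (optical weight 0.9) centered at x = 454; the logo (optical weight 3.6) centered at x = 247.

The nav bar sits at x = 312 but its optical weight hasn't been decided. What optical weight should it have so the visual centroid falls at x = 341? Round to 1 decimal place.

w ≈ 35.4

Fixed elements: Σw = 8.5 + 4.7 + 5.2 + 0.9 + 3.6 = 22.9, Σw·x = 8.5·78 + 4.7·966 + 5.2·449 + 0.9·454 + 3.6·247 = 8835.8.
Balance at x = 341 requires (8835.8 + w·312) / (22.9 + w) = 341.
Solving: w = (341·22.9 − 8835.8) / (312 − 341) = -1026.9 / -29 ≈ 35.41.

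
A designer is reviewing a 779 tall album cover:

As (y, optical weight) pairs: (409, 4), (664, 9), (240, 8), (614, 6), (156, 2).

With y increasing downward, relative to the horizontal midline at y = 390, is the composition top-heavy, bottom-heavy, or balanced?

bottom-heavy

Total weight = 4 + 9 + 8 + 6 + 2 = 29.
y: (4·409 + 9·664 + 8·240 + 6·614 + 2·156) / 29 = 13528 / 29 ≈ 466.48
466.5 vs midline 390 → bottom-heavy.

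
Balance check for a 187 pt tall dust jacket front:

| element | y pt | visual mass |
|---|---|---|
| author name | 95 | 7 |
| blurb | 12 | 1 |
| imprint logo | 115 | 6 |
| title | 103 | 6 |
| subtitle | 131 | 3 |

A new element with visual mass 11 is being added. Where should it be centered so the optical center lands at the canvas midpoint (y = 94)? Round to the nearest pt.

New total weight: (7 + 1 + 6 + 6 + 3) + 11 = 34.
y: need Σw·y = 34·94 = 3196. Existing = 7·95 + 1·12 + 6·115 + 6·103 + 3·131 = 2378. Remainder 818 / 11 ≈ 74.36.

y ≈ 74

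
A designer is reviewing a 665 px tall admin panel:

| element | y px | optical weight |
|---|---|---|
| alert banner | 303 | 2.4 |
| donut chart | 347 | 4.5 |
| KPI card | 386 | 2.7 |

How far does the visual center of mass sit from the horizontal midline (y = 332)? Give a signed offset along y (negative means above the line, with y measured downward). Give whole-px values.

Total weight = 2.4 + 4.5 + 2.7 = 9.6.
y: (2.4·303 + 4.5·347 + 2.7·386) / 9.6 = 3330.9 / 9.6 ≈ 346.97
Offset from y = 332: 346.97 − 332 ≈ 14.97.

≈ 15 px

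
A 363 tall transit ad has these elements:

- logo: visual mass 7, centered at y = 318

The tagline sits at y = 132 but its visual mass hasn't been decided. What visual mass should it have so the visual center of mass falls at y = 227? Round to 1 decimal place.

Known: weight 7 with moment 7·318 = 2226.
Set Σw·y/Σw = 227: (2226 + 132w) = 227·(7 + w).
Solving: w = (227·7 − 2226) / (132 − 227) = -637 / -95 ≈ 6.71.

w ≈ 6.7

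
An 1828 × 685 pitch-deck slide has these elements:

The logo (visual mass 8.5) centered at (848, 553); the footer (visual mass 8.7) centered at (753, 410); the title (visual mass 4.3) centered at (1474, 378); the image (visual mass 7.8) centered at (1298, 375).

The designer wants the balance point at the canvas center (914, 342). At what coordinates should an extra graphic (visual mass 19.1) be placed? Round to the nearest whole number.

After adding the extra graphic, total weight = 8.5 + 8.7 + 4.3 + 7.8 + 19.1 = 48.4.
x: need Σw·x = 48.4·914 = 44237.6. Existing = 8.5·848 + 8.7·753 + 4.3·1474 + 7.8·1298 = 30221.7. Remainder 14015.9 / 19.1 ≈ 733.82.
y: need Σw·y = 48.4·342 = 16552.8. Existing = 8.5·553 + 8.7·410 + 4.3·378 + 7.8·375 = 12817.9. Remainder 3734.9 / 19.1 ≈ 195.54.

(734, 196)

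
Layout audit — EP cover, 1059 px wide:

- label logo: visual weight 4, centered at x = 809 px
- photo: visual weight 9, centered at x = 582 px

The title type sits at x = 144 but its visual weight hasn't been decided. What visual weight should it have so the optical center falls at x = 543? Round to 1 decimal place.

w ≈ 3.5

Known weights sum to 4 + 9 = 13; their moment is 4·809 + 9·582 = 8474.
Set Σw·x/Σw = 543: (8474 + 144w) = 543·(13 + w).
Solving: w = (543·13 − 8474) / (144 − 543) = -1415 / -399 ≈ 3.55.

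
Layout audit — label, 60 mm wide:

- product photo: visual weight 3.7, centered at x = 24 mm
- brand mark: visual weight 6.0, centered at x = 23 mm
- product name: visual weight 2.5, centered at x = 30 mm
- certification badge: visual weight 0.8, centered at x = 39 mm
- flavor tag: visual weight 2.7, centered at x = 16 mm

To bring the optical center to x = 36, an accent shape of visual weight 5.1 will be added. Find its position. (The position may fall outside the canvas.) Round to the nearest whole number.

x ≈ 73

After adding the accent shape, total weight = 3.7 + 6.0 + 2.5 + 0.8 + 2.7 + 5.1 = 20.8.
Along x: (376.2 + 5.1·x) / 20.8 = 36 (existing moment 3.7·24 + 6.0·23 + 2.5·30 + 0.8·39 + 2.7·16 = 376.2) ⇒ x = (748.8 − 376.2) / 5.1 ≈ 73.06.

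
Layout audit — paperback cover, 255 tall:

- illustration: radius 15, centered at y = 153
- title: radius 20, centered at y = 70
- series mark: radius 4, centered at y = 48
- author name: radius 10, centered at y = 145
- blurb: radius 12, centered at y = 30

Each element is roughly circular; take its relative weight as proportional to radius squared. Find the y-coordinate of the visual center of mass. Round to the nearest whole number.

y ≈ 93

Weights ∝ r²: illustration 15² = 225, title 20² = 400, series mark 4² = 16, author name 10² = 100, blurb 12² = 144; Σw = 885.
Σw·y = 225·153 + 400·70 + 16·48 + 100·145 + 144·30 = 82013, so ȳ = 82013/885 ≈ 92.67.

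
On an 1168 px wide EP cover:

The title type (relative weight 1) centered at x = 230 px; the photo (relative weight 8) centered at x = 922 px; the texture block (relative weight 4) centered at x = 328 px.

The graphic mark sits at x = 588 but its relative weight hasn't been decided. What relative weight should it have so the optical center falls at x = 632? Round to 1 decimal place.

Fixed elements: Σw = 1 + 8 + 4 = 13, Σw·x = 1·230 + 8·922 + 4·328 = 8918.
Set Σw·x/Σw = 632: (8918 + 588w) = 632·(13 + w).
Solving: w = (632·13 − 8918) / (588 − 632) = -702 / -44 ≈ 15.95.

w ≈ 16.0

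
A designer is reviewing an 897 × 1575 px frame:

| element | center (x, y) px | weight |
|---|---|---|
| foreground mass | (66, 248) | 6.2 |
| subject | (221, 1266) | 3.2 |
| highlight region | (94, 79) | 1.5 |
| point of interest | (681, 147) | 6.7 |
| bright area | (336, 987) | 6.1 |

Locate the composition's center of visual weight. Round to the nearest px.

Σw = 6.2 + 3.2 + 1.5 + 6.7 + 6.1 = 23.7.
Σw·x = 6.2·66 + 3.2·221 + 1.5·94 + 6.7·681 + 6.1·336 = 7869.7, so x̄ = 7869.7/23.7 ≈ 332.05.
Σw·y = 6.2·248 + 3.2·1266 + 1.5·79 + 6.7·147 + 6.1·987 = 12712.9, so ȳ = 12712.9/23.7 ≈ 536.41.

(332, 536)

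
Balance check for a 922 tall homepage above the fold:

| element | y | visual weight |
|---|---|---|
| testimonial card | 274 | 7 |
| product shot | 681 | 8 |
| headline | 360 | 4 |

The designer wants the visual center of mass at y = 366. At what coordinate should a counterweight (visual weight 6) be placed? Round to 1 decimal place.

New total weight: (7 + 8 + 4) + 6 = 25.
Along y: (8806 + 6·y) / 25 = 366 (existing moment 7·274 + 8·681 + 4·360 = 8806) ⇒ y = (9150 − 8806) / 6 ≈ 57.33.

y ≈ 57.3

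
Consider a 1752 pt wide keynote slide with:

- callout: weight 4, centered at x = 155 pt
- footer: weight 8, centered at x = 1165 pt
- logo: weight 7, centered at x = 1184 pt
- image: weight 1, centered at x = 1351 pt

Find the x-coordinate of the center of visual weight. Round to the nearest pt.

Weights sum to 4 + 8 + 7 + 1 = 20.
x: (4·155 + 8·1165 + 7·1184 + 1·1351) / 20 = 19579 / 20 ≈ 978.95

x ≈ 979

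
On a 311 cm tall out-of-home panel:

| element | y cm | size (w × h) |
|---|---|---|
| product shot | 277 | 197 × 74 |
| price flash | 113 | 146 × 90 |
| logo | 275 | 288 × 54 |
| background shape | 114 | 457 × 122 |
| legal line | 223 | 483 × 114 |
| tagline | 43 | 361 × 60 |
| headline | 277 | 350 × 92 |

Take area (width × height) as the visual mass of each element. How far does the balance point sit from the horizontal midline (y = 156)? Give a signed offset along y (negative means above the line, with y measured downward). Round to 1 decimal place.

Areas → weights: product shot 197·74 = 14578, price flash 146·90 = 13140, logo 288·54 = 15552, background shape 457·122 = 55754, legal line 483·114 = 55062, tagline 361·60 = 21660, headline 350·92 = 32200; Σw = 207946.
y: (14578·277 + 13140·113 + 15552·275 + 55754·114 + 55062·223 + 21660·43 + 32200·277) / 207946 = 38285288 / 207946 ≈ 184.11
Against y = 156, that's 184.11 − 156 = 28.11.

≈ 28.1 cm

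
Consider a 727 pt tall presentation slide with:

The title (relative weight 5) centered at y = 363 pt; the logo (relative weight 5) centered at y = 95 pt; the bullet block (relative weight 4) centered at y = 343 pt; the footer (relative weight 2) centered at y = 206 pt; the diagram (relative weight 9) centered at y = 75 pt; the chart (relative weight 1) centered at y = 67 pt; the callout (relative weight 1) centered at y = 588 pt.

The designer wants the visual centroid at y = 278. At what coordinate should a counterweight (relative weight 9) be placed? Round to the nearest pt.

New total weight: (5 + 5 + 4 + 2 + 9 + 1 + 1) + 9 = 36.
Along y: (5404 + 9·y) / 36 = 278 (existing moment 5·363 + 5·95 + 4·343 + 2·206 + 9·75 + 1·67 + 1·588 = 5404) ⇒ y = (10008 − 5404) / 9 ≈ 511.56.

y ≈ 512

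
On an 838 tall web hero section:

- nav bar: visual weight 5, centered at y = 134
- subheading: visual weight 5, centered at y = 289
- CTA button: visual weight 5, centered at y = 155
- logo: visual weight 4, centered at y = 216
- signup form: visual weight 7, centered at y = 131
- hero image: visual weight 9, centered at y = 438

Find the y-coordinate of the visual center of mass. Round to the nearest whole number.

y ≈ 246

Σw = 5 + 5 + 5 + 4 + 7 + 9 = 35.
y: moment 8613 / weight 35 ≈ 246.09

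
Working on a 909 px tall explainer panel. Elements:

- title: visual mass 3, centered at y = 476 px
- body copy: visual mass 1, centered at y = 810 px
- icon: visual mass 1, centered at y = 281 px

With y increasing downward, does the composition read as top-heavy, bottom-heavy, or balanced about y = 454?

Σw = 3 + 1 + 1 = 5.
y: (3·476 + 1·810 + 1·281) / 5 = 2519 / 5 ≈ 503.80
503.8 vs midline 454 → bottom-heavy.

bottom-heavy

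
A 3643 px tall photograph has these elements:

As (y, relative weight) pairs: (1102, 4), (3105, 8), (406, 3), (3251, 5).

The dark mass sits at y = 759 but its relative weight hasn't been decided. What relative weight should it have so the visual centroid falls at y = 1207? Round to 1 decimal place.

w ≈ 50.4

Existing Σw = 20 (4 + 8 + 3 + 5); existing moment 4·1102 + 8·3105 + 3·406 + 5·3251 = 46721.
Balance at y = 1207 requires (46721 + w·759) / (20 + w) = 1207.
Solving: w = (1207·20 − 46721) / (759 − 1207) = -22581 / -448 ≈ 50.40.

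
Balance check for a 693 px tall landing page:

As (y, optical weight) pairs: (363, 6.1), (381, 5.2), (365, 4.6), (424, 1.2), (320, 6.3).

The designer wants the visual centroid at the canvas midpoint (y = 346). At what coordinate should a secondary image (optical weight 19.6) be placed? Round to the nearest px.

y ≈ 331

After adding the secondary image, total weight = 6.1 + 5.2 + 4.6 + 1.2 + 6.3 + 19.6 = 43.0.
Along y: (8399.3 + 19.6·y) / 43.0 = 346 (existing moment 6.1·363 + 5.2·381 + 4.6·365 + 1.2·424 + 6.3·320 = 8399.3) ⇒ y = (14878.0 − 8399.3) / 19.6 ≈ 330.55.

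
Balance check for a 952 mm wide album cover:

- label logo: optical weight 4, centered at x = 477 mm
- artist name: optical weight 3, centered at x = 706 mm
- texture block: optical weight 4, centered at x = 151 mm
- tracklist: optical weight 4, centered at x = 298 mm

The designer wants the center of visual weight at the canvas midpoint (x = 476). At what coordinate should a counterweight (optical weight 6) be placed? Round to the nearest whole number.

After adding the counterweight, total weight = 4 + 3 + 4 + 4 + 6 = 21.
Along x: (5822 + 6·x) / 21 = 476 (existing moment 4·477 + 3·706 + 4·151 + 4·298 = 5822) ⇒ x = (9996 − 5822) / 6 ≈ 695.67.

x ≈ 696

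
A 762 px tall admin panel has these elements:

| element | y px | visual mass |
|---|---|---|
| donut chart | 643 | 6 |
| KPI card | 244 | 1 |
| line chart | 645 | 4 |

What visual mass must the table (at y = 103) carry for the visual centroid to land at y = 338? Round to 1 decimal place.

w ≈ 12.6

Known weights sum to 6 + 1 + 4 = 11; their moment is 6·643 + 1·244 + 4·645 = 6682.
For the centroid to hit 338: (6682 + w·103) / (11 + w) = 338.
Solving: w = (338·11 − 6682) / (103 − 338) = -2964 / -235 ≈ 12.61.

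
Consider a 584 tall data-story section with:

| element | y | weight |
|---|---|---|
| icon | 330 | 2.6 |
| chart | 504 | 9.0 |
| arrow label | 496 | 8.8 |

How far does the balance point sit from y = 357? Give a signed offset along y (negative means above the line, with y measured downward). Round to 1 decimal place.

≈ 121.4

Weights sum to 2.6 + 9.0 + 8.8 = 20.4.
Σw·y = 2.6·330 + 9.0·504 + 8.8·496 = 9758.8, so ȳ = 9758.8/20.4 ≈ 478.37.
Difference: 478.37 − 357 ≈ 121.37.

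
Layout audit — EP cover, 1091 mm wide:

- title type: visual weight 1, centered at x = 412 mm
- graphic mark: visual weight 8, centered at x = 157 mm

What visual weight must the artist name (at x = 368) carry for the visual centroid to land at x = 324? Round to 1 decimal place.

w ≈ 28.4

Known weights sum to 1 + 8 = 9; their moment is 1·412 + 8·157 = 1668.
For the centroid to hit 324: (1668 + w·368) / (9 + w) = 324.
So w = (324·9 − 1668)/(368 − 324) = 1248/44 ≈ 28.36.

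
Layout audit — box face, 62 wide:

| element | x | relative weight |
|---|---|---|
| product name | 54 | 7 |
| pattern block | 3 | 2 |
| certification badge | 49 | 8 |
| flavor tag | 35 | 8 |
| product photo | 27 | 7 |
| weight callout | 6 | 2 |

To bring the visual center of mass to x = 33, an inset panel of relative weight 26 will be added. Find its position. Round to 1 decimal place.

x ≈ 27.8

With the inset panel, Σw becomes 7 + 2 + 8 + 8 + 7 + 2 + 26 = 60.
Along x: (1257 + 26·x) / 60 = 33 (existing moment 7·54 + 2·3 + 8·49 + 8·35 + 7·27 + 2·6 = 1257) ⇒ x = (1980 − 1257) / 26 ≈ 27.81.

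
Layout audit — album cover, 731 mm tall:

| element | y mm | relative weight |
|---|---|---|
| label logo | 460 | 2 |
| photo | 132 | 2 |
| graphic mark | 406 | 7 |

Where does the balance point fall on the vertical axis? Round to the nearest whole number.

y ≈ 366

Σw = 2 + 2 + 7 = 11.
Σw·y = 2·460 + 2·132 + 7·406 = 4026, so ȳ = 4026/11 ≈ 366.00.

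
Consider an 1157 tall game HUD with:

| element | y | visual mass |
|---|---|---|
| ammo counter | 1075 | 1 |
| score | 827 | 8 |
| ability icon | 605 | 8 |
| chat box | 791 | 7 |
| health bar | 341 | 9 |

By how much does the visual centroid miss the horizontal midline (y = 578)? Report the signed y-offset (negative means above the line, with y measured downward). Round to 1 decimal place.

Total weight = 1 + 8 + 8 + 7 + 9 = 33.
y: (1·1075 + 8·827 + 8·605 + 7·791 + 9·341) / 33 = 21137 / 33 ≈ 640.52
Offset from y = 578: 640.52 − 578 ≈ 62.52.

≈ 62.5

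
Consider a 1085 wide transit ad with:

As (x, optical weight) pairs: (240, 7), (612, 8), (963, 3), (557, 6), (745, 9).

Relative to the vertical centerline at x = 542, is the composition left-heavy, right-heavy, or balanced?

Weights sum to 7 + 8 + 3 + 6 + 9 = 33.
Σw·x = 7·240 + 8·612 + 3·963 + 6·557 + 9·745 = 19512, so x̄ = 19512/33 ≈ 591.27.
Since 591.3 is right of 542, the composition reads right-heavy.

right-heavy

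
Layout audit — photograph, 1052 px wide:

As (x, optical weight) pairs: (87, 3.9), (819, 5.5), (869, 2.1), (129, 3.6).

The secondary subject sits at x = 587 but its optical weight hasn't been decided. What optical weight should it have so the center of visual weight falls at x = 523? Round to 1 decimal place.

Existing Σw = 15.1 (3.9 + 5.5 + 2.1 + 3.6); existing moment 3.9·87 + 5.5·819 + 2.1·869 + 3.6·129 = 7133.1.
Set Σw·x/Σw = 523: (7133.1 + 587w) = 523·(15.1 + w).
Solving: w = (523·15.1 − 7133.1) / (587 − 523) = 764.2 / 64 ≈ 11.94.

w ≈ 11.9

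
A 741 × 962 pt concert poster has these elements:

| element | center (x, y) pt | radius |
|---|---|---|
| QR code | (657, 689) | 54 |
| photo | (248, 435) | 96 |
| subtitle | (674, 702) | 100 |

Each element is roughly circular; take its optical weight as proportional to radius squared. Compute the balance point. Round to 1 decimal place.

Weights ∝ r²: QR code 54² = 2916, photo 96² = 9216, subtitle 100² = 10000; Σw = 22132.
x: (2916·657 + 9216·248 + 10000·674) / 22132 = 10941380 / 22132 ≈ 494.37
y: (2916·689 + 9216·435 + 10000·702) / 22132 = 13038084 / 22132 ≈ 589.11

(494.4, 589.1)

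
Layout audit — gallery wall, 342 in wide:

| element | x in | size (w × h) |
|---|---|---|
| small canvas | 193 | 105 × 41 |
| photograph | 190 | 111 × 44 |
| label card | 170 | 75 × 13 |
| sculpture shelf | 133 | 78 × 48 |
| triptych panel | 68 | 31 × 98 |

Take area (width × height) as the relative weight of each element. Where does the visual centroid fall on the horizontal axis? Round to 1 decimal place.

Taking area as weight: small canvas 105·41 = 4305, photograph 111·44 = 4884, label card 75·13 = 975, sculpture shelf 78·48 = 3744, triptych panel 31·98 = 3038. Sum 16946.
x: (4305·193 + 4884·190 + 975·170 + 3744·133 + 3038·68) / 16946 = 2629111 / 16946 ≈ 155.15

x ≈ 155.1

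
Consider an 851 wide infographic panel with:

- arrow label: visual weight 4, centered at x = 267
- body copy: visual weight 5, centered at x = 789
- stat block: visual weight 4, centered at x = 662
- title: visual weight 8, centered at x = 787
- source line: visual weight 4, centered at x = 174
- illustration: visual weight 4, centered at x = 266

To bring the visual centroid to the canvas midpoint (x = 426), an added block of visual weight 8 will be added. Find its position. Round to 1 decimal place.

After adding the added block, total weight = 4 + 5 + 4 + 8 + 4 + 4 + 8 = 37.
x: need Σw·x = 37·426 = 15762. Existing = 4·267 + 5·789 + 4·662 + 8·787 + 4·174 + 4·266 = 15717. Remainder 45 / 8 ≈ 5.62.

x ≈ 5.6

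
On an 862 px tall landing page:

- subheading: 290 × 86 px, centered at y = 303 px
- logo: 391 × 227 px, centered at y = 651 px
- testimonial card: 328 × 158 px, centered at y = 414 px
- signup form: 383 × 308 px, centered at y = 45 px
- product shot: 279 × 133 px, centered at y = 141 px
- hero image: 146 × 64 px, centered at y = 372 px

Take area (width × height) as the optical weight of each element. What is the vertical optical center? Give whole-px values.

y ≈ 306

Taking area as weight: subheading 290·86 = 24940, logo 391·227 = 88757, testimonial card 328·158 = 51824, signup form 383·308 = 117964, product shot 279·133 = 37107, hero image 146·64 = 9344. Sum 329936.
Σw·y = 100809198; ȳ = 100809198/329936 ≈ 305.54.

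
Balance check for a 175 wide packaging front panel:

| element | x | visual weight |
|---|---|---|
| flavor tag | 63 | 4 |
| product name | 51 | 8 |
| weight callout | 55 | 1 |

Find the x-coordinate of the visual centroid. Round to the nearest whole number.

Weights sum to 4 + 8 + 1 = 13.
Σw·x = 4·63 + 8·51 + 1·55 = 715, so x̄ = 715/13 ≈ 55.00.

x ≈ 55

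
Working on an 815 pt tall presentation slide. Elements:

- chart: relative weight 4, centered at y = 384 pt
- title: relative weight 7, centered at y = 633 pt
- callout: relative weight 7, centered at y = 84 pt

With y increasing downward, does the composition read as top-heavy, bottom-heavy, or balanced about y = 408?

top-heavy

Σw = 4 + 7 + 7 = 18.
y: (4·384 + 7·633 + 7·84) / 18 = 6555 / 18 ≈ 364.17
Since 364.2 is above (smaller y than) 408, the composition reads top-heavy.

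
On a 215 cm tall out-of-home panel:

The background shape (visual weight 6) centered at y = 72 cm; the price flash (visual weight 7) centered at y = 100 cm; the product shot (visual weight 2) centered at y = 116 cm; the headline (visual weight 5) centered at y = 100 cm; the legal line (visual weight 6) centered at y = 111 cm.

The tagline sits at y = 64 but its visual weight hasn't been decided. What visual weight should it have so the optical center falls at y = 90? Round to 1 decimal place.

Known weights sum to 6 + 7 + 2 + 5 + 6 = 26; their moment is 6·72 + 7·100 + 2·116 + 5·100 + 6·111 = 2530.
Balance at y = 90 requires (2530 + w·64) / (26 + w) = 90.
Solving: w = (90·26 − 2530) / (64 − 90) = -190 / -26 ≈ 7.31.

w ≈ 7.3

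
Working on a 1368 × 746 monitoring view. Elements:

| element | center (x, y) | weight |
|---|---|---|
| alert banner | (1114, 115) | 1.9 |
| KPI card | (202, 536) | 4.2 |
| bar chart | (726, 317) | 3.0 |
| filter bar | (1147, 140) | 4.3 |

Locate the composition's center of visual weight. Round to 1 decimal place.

Total weight = 1.9 + 4.2 + 3.0 + 4.3 = 13.4.
Σw·x = 1.9·1114 + 4.2·202 + 3.0·726 + 4.3·1147 = 10075.1, so x̄ = 10075.1/13.4 ≈ 751.87.
Σw·y = 1.9·115 + 4.2·536 + 3.0·317 + 4.3·140 = 4022.7, so ȳ = 4022.7/13.4 ≈ 300.20.

(751.9, 300.2)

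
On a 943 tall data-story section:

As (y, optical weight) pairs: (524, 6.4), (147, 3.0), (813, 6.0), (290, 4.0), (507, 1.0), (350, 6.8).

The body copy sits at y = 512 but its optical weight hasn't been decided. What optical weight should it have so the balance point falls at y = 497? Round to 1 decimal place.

w ≈ 53.3

Existing Σw = 27.2 (6.4 + 3.0 + 6.0 + 4.0 + 1.0 + 6.8); existing moment 6.4·524 + 3.0·147 + 6.0·813 + 4.0·290 + 1.0·507 + 6.8·350 = 12719.6.
Set Σw·y/Σw = 497: (12719.6 + 512w) = 497·(27.2 + w).
So w = (497·27.2 − 12719.6)/(512 − 497) = 798.8/15 ≈ 53.25.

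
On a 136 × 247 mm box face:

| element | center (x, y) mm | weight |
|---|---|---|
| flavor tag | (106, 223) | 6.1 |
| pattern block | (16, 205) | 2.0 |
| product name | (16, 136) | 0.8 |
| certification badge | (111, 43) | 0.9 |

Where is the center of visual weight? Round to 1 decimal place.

Total weight = 6.1 + 2.0 + 0.8 + 0.9 = 9.8.
x-moment: 6.1·106 + 2.0·16 + 0.8·16 + 0.9·111 = 791.3; centroid 791.3/9.8 ≈ 80.74.
y-moment: 6.1·223 + 2.0·205 + 0.8·136 + 0.9·43 = 1917.8; centroid 1917.8/9.8 ≈ 195.69.

(80.7, 195.7)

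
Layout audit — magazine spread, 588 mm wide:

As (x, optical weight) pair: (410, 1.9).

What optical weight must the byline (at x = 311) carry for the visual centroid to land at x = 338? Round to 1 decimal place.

Known: weight 1.9 with moment 1.9·410 = 779.0.
Balance at x = 338 requires (779.0 + w·311) / (1.9 + w) = 338.
Solving: w = (338·1.9 − 779.0) / (311 − 338) = -136.8 / -27 ≈ 5.07.

w ≈ 5.1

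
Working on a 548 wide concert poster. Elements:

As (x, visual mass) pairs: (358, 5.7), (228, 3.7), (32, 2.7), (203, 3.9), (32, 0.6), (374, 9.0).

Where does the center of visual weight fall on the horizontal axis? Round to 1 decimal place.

x ≈ 279.2

Weights sum to 5.7 + 3.7 + 2.7 + 3.9 + 0.6 + 9.0 = 25.6.
Σw·x = 5.7·358 + 3.7·228 + 2.7·32 + 3.9·203 + 0.6·32 + 9.0·374 = 7147.5, so x̄ = 7147.5/25.6 ≈ 279.20.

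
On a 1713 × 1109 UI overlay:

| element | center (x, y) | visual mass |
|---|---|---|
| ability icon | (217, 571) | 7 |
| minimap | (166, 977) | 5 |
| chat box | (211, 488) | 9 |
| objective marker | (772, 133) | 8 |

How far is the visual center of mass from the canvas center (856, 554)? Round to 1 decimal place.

Σw = 7 + 5 + 9 + 8 = 29.
x-moment: 7·217 + 5·166 + 9·211 + 8·772 = 10424; centroid 10424/29 ≈ 359.45.
y-moment: 7·571 + 5·977 + 9·488 + 8·133 = 14338; centroid 14338/29 ≈ 494.41.
Offset from (856, 554): Δx ≈ -496.55, Δy ≈ -59.59; distance = √(Δx² + Δy²) ≈ 500.11.

≈ 500.1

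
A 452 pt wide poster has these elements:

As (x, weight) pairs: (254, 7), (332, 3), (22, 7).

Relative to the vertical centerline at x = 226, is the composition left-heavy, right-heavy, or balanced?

Σw = 7 + 3 + 7 = 17.
x: (7·254 + 3·332 + 7·22) / 17 = 2928 / 17 ≈ 172.24
172.2 lies left of the midline 226, so the layout is left-heavy.

left-heavy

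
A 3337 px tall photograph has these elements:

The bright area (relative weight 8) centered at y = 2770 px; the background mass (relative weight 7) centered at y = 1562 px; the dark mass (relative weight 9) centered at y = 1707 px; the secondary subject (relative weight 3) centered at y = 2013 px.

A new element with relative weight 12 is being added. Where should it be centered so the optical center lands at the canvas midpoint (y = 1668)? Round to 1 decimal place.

New total weight: (8 + 7 + 9 + 3) + 12 = 39.
y: need Σw·y = 39·1668 = 65052. Existing = 8·2770 + 7·1562 + 9·1707 + 3·2013 = 54496. Remainder 10556 / 12 ≈ 879.67.

y ≈ 879.7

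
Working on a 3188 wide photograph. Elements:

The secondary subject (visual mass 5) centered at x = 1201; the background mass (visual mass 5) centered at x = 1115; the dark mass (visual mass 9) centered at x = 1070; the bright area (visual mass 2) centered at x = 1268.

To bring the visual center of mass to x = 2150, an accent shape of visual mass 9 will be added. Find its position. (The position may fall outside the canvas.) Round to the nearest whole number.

x ≈ 4528

After adding the accent shape, total weight = 5 + 5 + 9 + 2 + 9 = 30.
Along x: (23746 + 9·x) / 30 = 2150 (existing moment 5·1201 + 5·1115 + 9·1070 + 2·1268 = 23746) ⇒ x = (64500 − 23746) / 9 ≈ 4528.22.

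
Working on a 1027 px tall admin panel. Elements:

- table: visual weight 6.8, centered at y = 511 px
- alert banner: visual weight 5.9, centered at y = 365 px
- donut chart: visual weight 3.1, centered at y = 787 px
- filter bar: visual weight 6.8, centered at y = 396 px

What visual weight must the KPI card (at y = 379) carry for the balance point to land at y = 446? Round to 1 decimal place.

Fixed elements: Σw = 6.8 + 5.9 + 3.1 + 6.8 = 22.6, Σw·y = 6.8·511 + 5.9·365 + 3.1·787 + 6.8·396 = 10760.8.
Set Σw·y/Σw = 446: (10760.8 + 379w) = 446·(22.6 + w).
So w = (446·22.6 − 10760.8)/(379 − 446) = -681.2/-67 ≈ 10.17.

w ≈ 10.2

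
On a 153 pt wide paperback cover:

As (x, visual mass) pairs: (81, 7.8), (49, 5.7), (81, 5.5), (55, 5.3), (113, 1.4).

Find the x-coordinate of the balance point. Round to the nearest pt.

x ≈ 70

Σw = 7.8 + 5.7 + 5.5 + 5.3 + 1.4 = 25.7.
x-moment: 7.8·81 + 5.7·49 + 5.5·81 + 5.3·55 + 1.4·113 = 1806.3; centroid 1806.3/25.7 ≈ 70.28.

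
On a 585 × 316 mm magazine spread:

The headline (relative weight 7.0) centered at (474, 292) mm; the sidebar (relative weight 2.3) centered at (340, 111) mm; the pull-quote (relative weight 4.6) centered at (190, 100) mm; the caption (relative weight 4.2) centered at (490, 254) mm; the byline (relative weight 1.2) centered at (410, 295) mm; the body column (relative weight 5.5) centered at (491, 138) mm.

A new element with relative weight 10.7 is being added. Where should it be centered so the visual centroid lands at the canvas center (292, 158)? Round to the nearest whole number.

(13, 63)

New total weight: (7.0 + 2.3 + 4.6 + 4.2 + 1.2 + 5.5) + 10.7 = 35.5.
x: need Σw·x = 35.5·292 = 10366.0. Existing = 7.0·474 + 2.3·340 + 4.6·190 + 4.2·490 + 1.2·410 + 5.5·491 = 10224.5. Remainder 141.5 / 10.7 ≈ 13.22.
y: need Σw·y = 35.5·158 = 5609.0. Existing = 7.0·292 + 2.3·111 + 4.6·100 + 4.2·254 + 1.2·295 + 5.5·138 = 4939.1. Remainder 669.9 / 10.7 ≈ 62.61.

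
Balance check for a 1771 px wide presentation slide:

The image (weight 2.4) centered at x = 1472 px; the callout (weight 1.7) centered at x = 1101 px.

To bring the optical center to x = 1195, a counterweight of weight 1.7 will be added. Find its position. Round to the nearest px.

x ≈ 898

After adding the counterweight, total weight = 2.4 + 1.7 + 1.7 = 5.8.
Along x: (5404.5 + 1.7·x) / 5.8 = 1195 (existing moment 2.4·1472 + 1.7·1101 = 5404.5) ⇒ x = (6931.0 − 5404.5) / 1.7 ≈ 897.94.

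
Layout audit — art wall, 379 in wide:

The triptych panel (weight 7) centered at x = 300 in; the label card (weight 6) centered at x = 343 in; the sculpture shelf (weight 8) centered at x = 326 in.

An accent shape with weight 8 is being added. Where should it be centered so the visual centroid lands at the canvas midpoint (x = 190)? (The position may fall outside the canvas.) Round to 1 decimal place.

New total weight: (7 + 6 + 8) + 8 = 29.
Along x: (6766 + 8·x) / 29 = 190 (existing moment 7·300 + 6·343 + 8·326 = 6766) ⇒ x = (5510 − 6766) / 8 ≈ -157.00.

x ≈ -157.0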